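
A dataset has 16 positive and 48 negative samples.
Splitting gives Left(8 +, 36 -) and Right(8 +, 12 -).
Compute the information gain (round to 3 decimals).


H(parent) = 0.8113. H(left) = 0.6840, H(right) = 0.9710. Weighted = (44/64)*0.6840 + (20/64)*0.9710 = 0.7737. IG = 0.8113 - 0.7737 = 0.0376, which rounds to 0.038.

0.038


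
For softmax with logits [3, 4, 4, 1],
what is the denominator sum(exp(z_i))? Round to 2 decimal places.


Denom = e^3=20.0855 + e^4=54.5982 + e^4=54.5982 + e^1=2.7183. Sum = 132.0002, which rounds to 132.00.

132.00


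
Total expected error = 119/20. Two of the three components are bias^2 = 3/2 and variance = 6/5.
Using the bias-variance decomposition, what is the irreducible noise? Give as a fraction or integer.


Total error = bias^2 + variance + irreducible noise. So irreducible noise = 119/20 - 3/2 - 6/5 = 13/4.

13/4


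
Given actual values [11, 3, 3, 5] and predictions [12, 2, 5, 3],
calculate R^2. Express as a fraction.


Mean(y) = 11/2. SS_res = 10. SS_tot = 43. R^2 = 1 - 10/(43) = 33/43.

33/43


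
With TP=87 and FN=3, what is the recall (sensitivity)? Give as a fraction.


Recall = TP / (TP + FN) = 87 / 90 = 29/30.

29/30


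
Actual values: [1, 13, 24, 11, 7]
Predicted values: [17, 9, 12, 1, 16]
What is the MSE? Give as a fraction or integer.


MSE = (1/5) * ((1-17)^2=256 + (13-9)^2=16 + (24-12)^2=144 + (11-1)^2=100 + (7-16)^2=81). Sum = 597. MSE = 597/5.

597/5


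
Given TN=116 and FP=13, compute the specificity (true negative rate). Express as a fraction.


Specificity = TN / (TN + FP) = 116 / 129 = 116/129.

116/129


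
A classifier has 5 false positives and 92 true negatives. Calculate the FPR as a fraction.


FPR = FP / (FP + TN) = 5 / 97 = 5/97.

5/97


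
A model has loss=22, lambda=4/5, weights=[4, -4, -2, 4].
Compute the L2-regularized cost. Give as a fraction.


L2 sq norm = sum(w^2) = 52. J = 22 + 4/5 * 52 = 318/5.

318/5


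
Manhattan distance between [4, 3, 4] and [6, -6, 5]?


d = sum of absolute differences: |4-6|=2 + |3--6|=9 + |4-5|=1 = 12.

12


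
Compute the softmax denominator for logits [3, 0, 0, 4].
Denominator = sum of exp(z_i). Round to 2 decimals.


Denom = e^3=20.0855 + e^0=1.0000 + e^0=1.0000 + e^4=54.5982. Sum = 76.6837, which rounds to 76.68.

76.68


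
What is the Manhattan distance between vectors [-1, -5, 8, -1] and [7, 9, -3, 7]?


d = sum of absolute differences: |-1-7|=8 + |-5-9|=14 + |8--3|=11 + |-1-7|=8 = 41.

41


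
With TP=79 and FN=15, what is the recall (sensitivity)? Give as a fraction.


Recall = TP / (TP + FN) = 79 / 94 = 79/94.

79/94


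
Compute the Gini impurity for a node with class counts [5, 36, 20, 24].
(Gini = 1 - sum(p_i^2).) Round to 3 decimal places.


Total = 85. Proportions: 5/85, 36/85, 20/85, 24/85. sum(p_i^2) = 0.3179. Gini = 1 - 0.3179 = 0.6821, which rounds to 0.682.

0.682


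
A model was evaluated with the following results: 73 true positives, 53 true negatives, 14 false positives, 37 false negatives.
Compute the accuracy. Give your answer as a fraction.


Accuracy = (TP + TN) / (TP + TN + FP + FN) = (73 + 53) / 177 = 42/59.

42/59


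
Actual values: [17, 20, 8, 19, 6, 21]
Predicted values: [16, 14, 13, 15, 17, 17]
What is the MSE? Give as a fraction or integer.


MSE = (1/6) * ((17-16)^2=1 + (20-14)^2=36 + (8-13)^2=25 + (19-15)^2=16 + (6-17)^2=121 + (21-17)^2=16). Sum = 215. MSE = 215/6.

215/6


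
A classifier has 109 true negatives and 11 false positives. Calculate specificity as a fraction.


Specificity = TN / (TN + FP) = 109 / 120 = 109/120.

109/120


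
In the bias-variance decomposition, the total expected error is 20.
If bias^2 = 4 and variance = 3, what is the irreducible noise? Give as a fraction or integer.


Total error = bias^2 + variance + irreducible noise. So irreducible noise = 20 - 4 - 3 = 13.

13


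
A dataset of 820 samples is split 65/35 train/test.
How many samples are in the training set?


Test set = 820 * 35% = 287. Training set = 820 - 287 = 533.

533


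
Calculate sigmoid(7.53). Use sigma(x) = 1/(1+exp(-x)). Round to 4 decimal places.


sigma(7.53) = 1/(1+e^(-7.53)) = 1/(1+0.000537) = 1/1.000537 = 0.9995.

0.9995


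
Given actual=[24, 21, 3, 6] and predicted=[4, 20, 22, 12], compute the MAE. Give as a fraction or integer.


MAE = (1/4) * (|24-4|=20 + |21-20|=1 + |3-22|=19 + |6-12|=6). Sum = 46. MAE = 23/2.

23/2


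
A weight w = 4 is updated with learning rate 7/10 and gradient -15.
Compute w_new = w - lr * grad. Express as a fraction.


w_new = 4 - 7/10 * -15 = 4 - -21/2 = 29/2.

29/2


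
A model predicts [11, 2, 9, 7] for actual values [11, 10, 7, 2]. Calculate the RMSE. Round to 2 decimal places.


MSE = 23.2500. RMSE = sqrt(23.2500) = 4.82.

4.82


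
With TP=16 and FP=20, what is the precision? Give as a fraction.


Precision = TP / (TP + FP) = 16 / 36 = 4/9.

4/9


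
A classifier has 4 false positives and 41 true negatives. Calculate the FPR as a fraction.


FPR = FP / (FP + TN) = 4 / 45 = 4/45.

4/45


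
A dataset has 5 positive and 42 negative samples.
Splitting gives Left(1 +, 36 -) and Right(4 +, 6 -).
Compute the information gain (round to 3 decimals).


H(parent) = 0.4889. H(left) = 0.1793, H(right) = 0.9710. Weighted = (37/47)*0.1793 + (10/47)*0.9710 = 0.3477. IG = 0.4889 - 0.3477 = 0.1412, which rounds to 0.141.

0.141


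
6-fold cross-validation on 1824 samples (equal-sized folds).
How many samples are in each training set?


Each validation fold has 1824/6 = 304 samples. Training set = 1824 - 304 = 1520.

1520


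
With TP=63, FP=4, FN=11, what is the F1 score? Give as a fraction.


Precision = 63/67 = 63/67. Recall = 63/74 = 63/74. F1 = 2*P*R/(P+R) = 42/47.

42/47


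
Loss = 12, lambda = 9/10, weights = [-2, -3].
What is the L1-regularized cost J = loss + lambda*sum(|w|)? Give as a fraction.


L1 norm = sum(|w|) = 5. J = 12 + 9/10 * 5 = 33/2.

33/2


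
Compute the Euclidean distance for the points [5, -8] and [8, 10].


d = sqrt(sum of squared differences). (5-8)^2=9, (-8-10)^2=324. Sum = 333.

sqrt(333)


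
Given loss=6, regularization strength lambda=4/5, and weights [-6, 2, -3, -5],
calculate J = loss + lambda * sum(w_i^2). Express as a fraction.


L2 sq norm = sum(w^2) = 74. J = 6 + 4/5 * 74 = 326/5.

326/5


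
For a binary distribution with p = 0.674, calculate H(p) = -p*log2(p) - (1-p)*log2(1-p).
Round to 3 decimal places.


H = -0.674*log2(0.674) - 0.326*log2(0.326) = 0.911.

0.911


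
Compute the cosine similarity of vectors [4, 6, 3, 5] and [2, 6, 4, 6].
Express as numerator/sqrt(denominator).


dot = 86. |a|^2 = 86, |b|^2 = 92. cos = 86/sqrt(7912).

86/sqrt(7912)


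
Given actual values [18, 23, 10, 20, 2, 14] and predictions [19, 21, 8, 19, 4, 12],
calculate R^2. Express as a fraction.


Mean(y) = 29/2. SS_res = 18. SS_tot = 583/2. R^2 = 1 - 18/(583/2) = 547/583.

547/583


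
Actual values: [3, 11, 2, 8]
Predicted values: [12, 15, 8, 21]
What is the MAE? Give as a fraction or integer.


MAE = (1/4) * (|3-12|=9 + |11-15|=4 + |2-8|=6 + |8-21|=13). Sum = 32. MAE = 8.

8


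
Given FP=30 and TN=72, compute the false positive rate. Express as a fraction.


FPR = FP / (FP + TN) = 30 / 102 = 5/17.

5/17


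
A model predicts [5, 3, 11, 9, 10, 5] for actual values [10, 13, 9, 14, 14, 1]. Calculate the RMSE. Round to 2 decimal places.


MSE = 31.0000. RMSE = sqrt(31.0000) = 5.57.

5.57


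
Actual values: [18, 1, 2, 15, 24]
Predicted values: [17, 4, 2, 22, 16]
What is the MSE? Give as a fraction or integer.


MSE = (1/5) * ((18-17)^2=1 + (1-4)^2=9 + (2-2)^2=0 + (15-22)^2=49 + (24-16)^2=64). Sum = 123. MSE = 123/5.

123/5


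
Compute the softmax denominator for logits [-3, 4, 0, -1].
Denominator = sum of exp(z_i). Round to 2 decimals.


Denom = e^-3=0.0498 + e^4=54.5982 + e^0=1.0000 + e^-1=0.3679. Sum = 56.0159, which rounds to 56.02.

56.02


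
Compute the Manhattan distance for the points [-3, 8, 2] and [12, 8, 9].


d = sum of absolute differences: |-3-12|=15 + |8-8|=0 + |2-9|=7 = 22.

22


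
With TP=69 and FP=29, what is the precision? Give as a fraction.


Precision = TP / (TP + FP) = 69 / 98 = 69/98.

69/98


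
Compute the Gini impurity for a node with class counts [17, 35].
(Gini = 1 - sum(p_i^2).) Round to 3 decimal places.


Total = 52. Proportions: 17/52, 35/52. sum(p_i^2) = 0.5599. Gini = 1 - 0.5599 = 0.4401, which rounds to 0.440.

0.440


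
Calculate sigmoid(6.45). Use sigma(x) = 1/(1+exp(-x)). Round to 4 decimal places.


sigma(6.45) = 1/(1+e^(-6.45)) = 1/(1+0.001581) = 1/1.001581 = 0.9984.

0.9984


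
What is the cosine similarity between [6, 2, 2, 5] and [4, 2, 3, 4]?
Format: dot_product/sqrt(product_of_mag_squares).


dot = 54. |a|^2 = 69, |b|^2 = 45. cos = 54/sqrt(3105).

54/sqrt(3105)


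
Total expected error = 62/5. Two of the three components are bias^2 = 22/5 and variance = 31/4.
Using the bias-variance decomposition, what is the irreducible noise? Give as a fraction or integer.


Total error = bias^2 + variance + irreducible noise. So irreducible noise = 62/5 - 22/5 - 31/4 = 1/4.

1/4


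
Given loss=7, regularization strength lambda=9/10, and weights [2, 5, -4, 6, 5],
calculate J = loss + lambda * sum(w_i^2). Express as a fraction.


L2 sq norm = sum(w^2) = 106. J = 7 + 9/10 * 106 = 512/5.

512/5


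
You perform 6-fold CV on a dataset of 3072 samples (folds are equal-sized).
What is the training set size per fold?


Each validation fold has 3072/6 = 512 samples. Training set = 3072 - 512 = 2560.

2560


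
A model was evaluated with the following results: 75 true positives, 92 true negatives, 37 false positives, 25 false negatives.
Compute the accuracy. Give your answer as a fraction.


Accuracy = (TP + TN) / (TP + TN + FP + FN) = (75 + 92) / 229 = 167/229.

167/229


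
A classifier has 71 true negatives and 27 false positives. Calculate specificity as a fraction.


Specificity = TN / (TN + FP) = 71 / 98 = 71/98.

71/98


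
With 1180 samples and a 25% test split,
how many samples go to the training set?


Test set = 1180 * 25% = 295. Training set = 1180 - 295 = 885.

885


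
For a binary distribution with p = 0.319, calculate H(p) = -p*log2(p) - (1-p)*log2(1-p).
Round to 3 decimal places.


H = -0.319*log2(0.319) - 0.681*log2(0.681) = 0.903.

0.903


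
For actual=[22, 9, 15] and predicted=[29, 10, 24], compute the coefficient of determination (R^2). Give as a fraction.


Mean(y) = 46/3. SS_res = 131. SS_tot = 254/3. R^2 = 1 - 131/(254/3) = -139/254.

-139/254


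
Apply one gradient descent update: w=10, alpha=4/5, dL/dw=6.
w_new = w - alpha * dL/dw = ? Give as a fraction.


w_new = 10 - 4/5 * 6 = 10 - 24/5 = 26/5.

26/5


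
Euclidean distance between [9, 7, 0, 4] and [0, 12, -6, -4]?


d = sqrt(sum of squared differences). (9-0)^2=81, (7-12)^2=25, (0--6)^2=36, (4--4)^2=64. Sum = 206.

sqrt(206)


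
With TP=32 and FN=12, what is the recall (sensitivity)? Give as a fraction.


Recall = TP / (TP + FN) = 32 / 44 = 8/11.

8/11


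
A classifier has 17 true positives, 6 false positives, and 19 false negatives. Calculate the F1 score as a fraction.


Precision = 17/23 = 17/23. Recall = 17/36 = 17/36. F1 = 2*P*R/(P+R) = 34/59.

34/59


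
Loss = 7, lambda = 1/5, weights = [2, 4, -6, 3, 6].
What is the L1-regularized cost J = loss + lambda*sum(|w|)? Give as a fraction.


L1 norm = sum(|w|) = 21. J = 7 + 1/5 * 21 = 56/5.

56/5


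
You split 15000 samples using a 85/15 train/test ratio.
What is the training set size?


Test set = 15000 * 15% = 2250. Training set = 15000 - 2250 = 12750.

12750


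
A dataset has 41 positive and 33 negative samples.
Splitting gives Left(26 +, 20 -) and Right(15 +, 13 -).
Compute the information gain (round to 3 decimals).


H(parent) = 0.9916. H(left) = 0.9877, H(right) = 0.9963. Weighted = (46/74)*0.9877 + (28/74)*0.9963 = 0.9910. IG = 0.9916 - 0.9910 = 0.0006, which rounds to 0.001.

0.001


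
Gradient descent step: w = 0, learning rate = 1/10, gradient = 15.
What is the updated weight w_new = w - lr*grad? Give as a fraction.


w_new = 0 - 1/10 * 15 = 0 - 3/2 = -3/2.

-3/2


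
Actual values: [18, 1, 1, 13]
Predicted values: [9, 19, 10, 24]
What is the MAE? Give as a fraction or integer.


MAE = (1/4) * (|18-9|=9 + |1-19|=18 + |1-10|=9 + |13-24|=11). Sum = 47. MAE = 47/4.

47/4


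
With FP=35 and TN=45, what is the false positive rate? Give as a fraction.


FPR = FP / (FP + TN) = 35 / 80 = 7/16.

7/16


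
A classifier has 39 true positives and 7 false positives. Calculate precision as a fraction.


Precision = TP / (TP + FP) = 39 / 46 = 39/46.

39/46


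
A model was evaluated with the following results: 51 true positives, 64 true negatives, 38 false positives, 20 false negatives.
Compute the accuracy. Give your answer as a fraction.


Accuracy = (TP + TN) / (TP + TN + FP + FN) = (51 + 64) / 173 = 115/173.

115/173


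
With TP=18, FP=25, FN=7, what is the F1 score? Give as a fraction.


Precision = 18/43 = 18/43. Recall = 18/25 = 18/25. F1 = 2*P*R/(P+R) = 9/17.

9/17


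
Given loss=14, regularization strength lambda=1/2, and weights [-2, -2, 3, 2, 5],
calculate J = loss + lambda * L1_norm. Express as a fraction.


L1 norm = sum(|w|) = 14. J = 14 + 1/2 * 14 = 21.

21


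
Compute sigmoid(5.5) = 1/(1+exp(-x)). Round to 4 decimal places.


sigma(5.5) = 1/(1+e^(-5.5)) = 1/(1+0.004087) = 1/1.004087 = 0.9959.

0.9959


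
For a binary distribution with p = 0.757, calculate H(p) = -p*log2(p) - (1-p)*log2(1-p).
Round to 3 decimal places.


H = -0.757*log2(0.757) - 0.243*log2(0.243) = 0.800.

0.800


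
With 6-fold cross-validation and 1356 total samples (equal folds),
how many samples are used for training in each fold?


Each validation fold has 1356/6 = 226 samples. Training set = 1356 - 226 = 1130.

1130


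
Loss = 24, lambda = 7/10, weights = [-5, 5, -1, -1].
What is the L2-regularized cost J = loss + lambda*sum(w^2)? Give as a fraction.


L2 sq norm = sum(w^2) = 52. J = 24 + 7/10 * 52 = 302/5.

302/5


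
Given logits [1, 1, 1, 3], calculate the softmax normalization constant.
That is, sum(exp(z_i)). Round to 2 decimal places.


Denom = e^1=2.7183 + e^1=2.7183 + e^1=2.7183 + e^3=20.0855. Sum = 28.2404, which rounds to 28.24.

28.24


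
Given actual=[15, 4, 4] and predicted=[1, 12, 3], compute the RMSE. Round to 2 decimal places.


MSE = 87.0000. RMSE = sqrt(87.0000) = 9.33.

9.33


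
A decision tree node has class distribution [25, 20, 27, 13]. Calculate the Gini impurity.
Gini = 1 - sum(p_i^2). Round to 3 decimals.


Total = 85. Proportions: 25/85, 20/85, 27/85, 13/85. sum(p_i^2) = 0.2662. Gini = 1 - 0.2662 = 0.7338, which rounds to 0.734.

0.734


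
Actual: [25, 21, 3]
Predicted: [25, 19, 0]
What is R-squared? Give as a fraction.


Mean(y) = 49/3. SS_res = 13. SS_tot = 824/3. R^2 = 1 - 13/(824/3) = 785/824.

785/824


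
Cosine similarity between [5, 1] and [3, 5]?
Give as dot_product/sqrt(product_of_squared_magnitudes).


dot = 20. |a|^2 = 26, |b|^2 = 34. cos = 20/sqrt(884).

20/sqrt(884)


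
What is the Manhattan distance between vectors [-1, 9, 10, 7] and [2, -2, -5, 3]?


d = sum of absolute differences: |-1-2|=3 + |9--2|=11 + |10--5|=15 + |7-3|=4 = 33.

33


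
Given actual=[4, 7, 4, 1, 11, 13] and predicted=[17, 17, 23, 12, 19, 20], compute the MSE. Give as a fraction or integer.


MSE = (1/6) * ((4-17)^2=169 + (7-17)^2=100 + (4-23)^2=361 + (1-12)^2=121 + (11-19)^2=64 + (13-20)^2=49). Sum = 864. MSE = 144.

144


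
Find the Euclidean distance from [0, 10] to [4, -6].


d = sqrt(sum of squared differences). (0-4)^2=16, (10--6)^2=256. Sum = 272.

sqrt(272)


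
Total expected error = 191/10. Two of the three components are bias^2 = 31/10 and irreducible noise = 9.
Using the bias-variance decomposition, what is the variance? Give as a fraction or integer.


Total error = bias^2 + variance + irreducible noise. So variance = 191/10 - 31/10 - 9 = 7.

7


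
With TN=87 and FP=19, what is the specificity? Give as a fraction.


Specificity = TN / (TN + FP) = 87 / 106 = 87/106.

87/106


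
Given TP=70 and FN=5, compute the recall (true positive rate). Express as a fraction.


Recall = TP / (TP + FN) = 70 / 75 = 14/15.

14/15


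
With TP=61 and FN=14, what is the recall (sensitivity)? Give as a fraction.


Recall = TP / (TP + FN) = 61 / 75 = 61/75.

61/75


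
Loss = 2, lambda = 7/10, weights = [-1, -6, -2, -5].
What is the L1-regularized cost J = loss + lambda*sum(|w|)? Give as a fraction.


L1 norm = sum(|w|) = 14. J = 2 + 7/10 * 14 = 59/5.

59/5


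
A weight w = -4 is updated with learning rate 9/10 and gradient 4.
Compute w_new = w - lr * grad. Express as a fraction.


w_new = -4 - 9/10 * 4 = -4 - 18/5 = -38/5.

-38/5


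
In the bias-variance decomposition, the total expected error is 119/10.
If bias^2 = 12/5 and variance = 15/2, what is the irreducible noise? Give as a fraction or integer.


Total error = bias^2 + variance + irreducible noise. So irreducible noise = 119/10 - 12/5 - 15/2 = 2.

2


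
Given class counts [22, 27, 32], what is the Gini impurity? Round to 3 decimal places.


Total = 81. Proportions: 22/81, 27/81, 32/81. sum(p_i^2) = 0.3410. Gini = 1 - 0.3410 = 0.6590, which rounds to 0.659.

0.659


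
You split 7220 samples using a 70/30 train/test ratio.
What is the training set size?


Test set = 7220 * 30% = 2166. Training set = 7220 - 2166 = 5054.

5054


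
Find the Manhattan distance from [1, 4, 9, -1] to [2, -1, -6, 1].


d = sum of absolute differences: |1-2|=1 + |4--1|=5 + |9--6|=15 + |-1-1|=2 = 23.

23


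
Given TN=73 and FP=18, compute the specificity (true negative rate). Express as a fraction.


Specificity = TN / (TN + FP) = 73 / 91 = 73/91.

73/91


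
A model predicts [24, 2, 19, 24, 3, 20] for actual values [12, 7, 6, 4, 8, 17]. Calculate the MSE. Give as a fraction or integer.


MSE = (1/6) * ((12-24)^2=144 + (7-2)^2=25 + (6-19)^2=169 + (4-24)^2=400 + (8-3)^2=25 + (17-20)^2=9). Sum = 772. MSE = 386/3.

386/3


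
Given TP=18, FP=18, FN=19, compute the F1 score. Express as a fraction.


Precision = 18/36 = 1/2. Recall = 18/37 = 18/37. F1 = 2*P*R/(P+R) = 36/73.

36/73


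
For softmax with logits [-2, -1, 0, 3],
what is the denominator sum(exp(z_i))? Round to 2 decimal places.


Denom = e^-2=0.1353 + e^-1=0.3679 + e^0=1.0000 + e^3=20.0855. Sum = 21.5887, which rounds to 21.59.

21.59


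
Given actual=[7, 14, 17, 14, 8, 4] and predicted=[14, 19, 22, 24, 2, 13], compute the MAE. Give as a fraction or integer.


MAE = (1/6) * (|7-14|=7 + |14-19|=5 + |17-22|=5 + |14-24|=10 + |8-2|=6 + |4-13|=9). Sum = 42. MAE = 7.

7


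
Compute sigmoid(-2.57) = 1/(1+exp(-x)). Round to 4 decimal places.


sigma(-2.57) = 1/(1+e^(2.57)) = 1/(1+13.065824) = 1/14.065824 = 0.0711.

0.0711


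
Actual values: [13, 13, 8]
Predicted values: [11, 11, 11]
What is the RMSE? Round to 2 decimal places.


MSE = 5.6667. RMSE = sqrt(5.6667) = 2.38.

2.38


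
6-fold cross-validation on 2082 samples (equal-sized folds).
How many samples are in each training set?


Each validation fold has 2082/6 = 347 samples. Training set = 2082 - 347 = 1735.

1735


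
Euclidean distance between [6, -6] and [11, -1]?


d = sqrt(sum of squared differences). (6-11)^2=25, (-6--1)^2=25. Sum = 50.

sqrt(50)


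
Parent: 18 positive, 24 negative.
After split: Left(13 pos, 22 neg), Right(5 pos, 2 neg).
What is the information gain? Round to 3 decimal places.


H(parent) = 0.9852. H(left) = 0.9518, H(right) = 0.8631. Weighted = (35/42)*0.9518 + (7/42)*0.8631 = 0.9370. IG = 0.9852 - 0.9370 = 0.0482, which rounds to 0.048.

0.048


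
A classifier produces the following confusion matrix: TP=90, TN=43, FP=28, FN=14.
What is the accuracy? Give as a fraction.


Accuracy = (TP + TN) / (TP + TN + FP + FN) = (90 + 43) / 175 = 19/25.

19/25


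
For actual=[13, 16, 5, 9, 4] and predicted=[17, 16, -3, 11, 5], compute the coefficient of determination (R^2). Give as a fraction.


Mean(y) = 47/5. SS_res = 85. SS_tot = 526/5. R^2 = 1 - 85/(526/5) = 101/526.

101/526


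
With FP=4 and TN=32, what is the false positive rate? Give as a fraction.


FPR = FP / (FP + TN) = 4 / 36 = 1/9.

1/9


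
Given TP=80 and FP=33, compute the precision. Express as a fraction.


Precision = TP / (TP + FP) = 80 / 113 = 80/113.

80/113


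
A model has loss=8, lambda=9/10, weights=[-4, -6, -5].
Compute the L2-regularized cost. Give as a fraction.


L2 sq norm = sum(w^2) = 77. J = 8 + 9/10 * 77 = 773/10.

773/10


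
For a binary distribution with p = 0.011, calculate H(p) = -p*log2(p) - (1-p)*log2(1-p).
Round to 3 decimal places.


H = -0.011*log2(0.011) - 0.989*log2(0.989) = 0.087.

0.087


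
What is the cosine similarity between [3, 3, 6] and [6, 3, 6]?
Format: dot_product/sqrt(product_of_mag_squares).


dot = 63. |a|^2 = 54, |b|^2 = 81. cos = 63/sqrt(4374).

63/sqrt(4374)


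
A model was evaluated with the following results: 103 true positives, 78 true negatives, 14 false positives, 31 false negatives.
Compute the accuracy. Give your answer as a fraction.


Accuracy = (TP + TN) / (TP + TN + FP + FN) = (103 + 78) / 226 = 181/226.

181/226


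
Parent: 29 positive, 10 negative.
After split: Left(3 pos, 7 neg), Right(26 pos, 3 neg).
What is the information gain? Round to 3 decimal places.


H(parent) = 0.8213. H(left) = 0.8813, H(right) = 0.4798. Weighted = (10/39)*0.8813 + (29/39)*0.4798 = 0.5827. IG = 0.8213 - 0.5827 = 0.2386, which rounds to 0.239.

0.239


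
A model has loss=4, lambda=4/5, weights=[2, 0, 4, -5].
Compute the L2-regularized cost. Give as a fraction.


L2 sq norm = sum(w^2) = 45. J = 4 + 4/5 * 45 = 40.

40


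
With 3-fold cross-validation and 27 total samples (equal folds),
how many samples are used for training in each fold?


Each validation fold has 27/3 = 9 samples. Training set = 27 - 9 = 18.

18


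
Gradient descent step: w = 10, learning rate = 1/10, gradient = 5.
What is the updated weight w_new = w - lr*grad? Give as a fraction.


w_new = 10 - 1/10 * 5 = 10 - 1/2 = 19/2.

19/2


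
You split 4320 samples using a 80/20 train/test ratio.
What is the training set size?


Test set = 4320 * 20% = 864. Training set = 4320 - 864 = 3456.

3456


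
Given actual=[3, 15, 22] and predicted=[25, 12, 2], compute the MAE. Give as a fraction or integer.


MAE = (1/3) * (|3-25|=22 + |15-12|=3 + |22-2|=20). Sum = 45. MAE = 15.

15


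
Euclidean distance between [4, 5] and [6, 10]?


d = sqrt(sum of squared differences). (4-6)^2=4, (5-10)^2=25. Sum = 29.

sqrt(29)


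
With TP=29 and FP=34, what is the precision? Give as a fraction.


Precision = TP / (TP + FP) = 29 / 63 = 29/63.

29/63


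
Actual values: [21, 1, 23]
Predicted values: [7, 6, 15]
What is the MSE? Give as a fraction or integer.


MSE = (1/3) * ((21-7)^2=196 + (1-6)^2=25 + (23-15)^2=64). Sum = 285. MSE = 95.

95


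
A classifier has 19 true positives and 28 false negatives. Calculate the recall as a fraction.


Recall = TP / (TP + FN) = 19 / 47 = 19/47.

19/47


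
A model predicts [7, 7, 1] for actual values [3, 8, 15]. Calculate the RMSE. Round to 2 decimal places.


MSE = 71.0000. RMSE = sqrt(71.0000) = 8.43.

8.43


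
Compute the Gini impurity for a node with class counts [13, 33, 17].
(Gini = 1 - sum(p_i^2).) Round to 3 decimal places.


Total = 63. Proportions: 13/63, 33/63, 17/63. sum(p_i^2) = 0.3898. Gini = 1 - 0.3898 = 0.6102, which rounds to 0.610.

0.610


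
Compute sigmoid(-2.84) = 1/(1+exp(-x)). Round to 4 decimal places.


sigma(-2.84) = 1/(1+e^(2.84)) = 1/(1+17.115766) = 1/18.115766 = 0.0552.

0.0552


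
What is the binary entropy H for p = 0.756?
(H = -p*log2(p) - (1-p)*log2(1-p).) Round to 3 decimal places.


H = -0.756*log2(0.756) - 0.244*log2(0.244) = 0.802.

0.802


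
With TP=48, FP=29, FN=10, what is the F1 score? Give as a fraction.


Precision = 48/77 = 48/77. Recall = 48/58 = 24/29. F1 = 2*P*R/(P+R) = 32/45.

32/45


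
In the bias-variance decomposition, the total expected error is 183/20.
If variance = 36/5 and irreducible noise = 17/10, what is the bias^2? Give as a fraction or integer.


Total error = bias^2 + variance + irreducible noise. So bias^2 = 183/20 - 36/5 - 17/10 = 1/4.

1/4


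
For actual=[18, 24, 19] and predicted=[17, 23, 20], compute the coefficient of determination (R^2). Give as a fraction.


Mean(y) = 61/3. SS_res = 3. SS_tot = 62/3. R^2 = 1 - 3/(62/3) = 53/62.

53/62


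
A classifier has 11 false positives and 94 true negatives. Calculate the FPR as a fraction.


FPR = FP / (FP + TN) = 11 / 105 = 11/105.

11/105


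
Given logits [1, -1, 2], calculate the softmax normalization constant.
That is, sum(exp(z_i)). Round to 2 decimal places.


Denom = e^1=2.7183 + e^-1=0.3679 + e^2=7.3891. Sum = 10.4753, which rounds to 10.48.

10.48


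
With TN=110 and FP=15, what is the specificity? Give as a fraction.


Specificity = TN / (TN + FP) = 110 / 125 = 22/25.

22/25


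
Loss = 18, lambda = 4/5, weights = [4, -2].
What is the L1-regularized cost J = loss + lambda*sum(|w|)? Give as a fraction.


L1 norm = sum(|w|) = 6. J = 18 + 4/5 * 6 = 114/5.

114/5


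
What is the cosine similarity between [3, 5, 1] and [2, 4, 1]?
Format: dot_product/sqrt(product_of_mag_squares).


dot = 27. |a|^2 = 35, |b|^2 = 21. cos = 27/sqrt(735).

27/sqrt(735)


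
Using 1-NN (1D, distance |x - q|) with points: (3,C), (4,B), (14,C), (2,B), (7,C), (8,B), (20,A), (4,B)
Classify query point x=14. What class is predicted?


Distances: |3-14|=11, |4-14|=10, |14-14|=0, |2-14|=12, |7-14|=7, |8-14|=6, |20-14|=6, |4-14|=10. 1 nearest: (14,C). Counts: {'C': 1}. Majority class: C.

C


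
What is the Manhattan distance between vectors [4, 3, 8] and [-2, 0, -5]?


d = sum of absolute differences: |4--2|=6 + |3-0|=3 + |8--5|=13 = 22.

22


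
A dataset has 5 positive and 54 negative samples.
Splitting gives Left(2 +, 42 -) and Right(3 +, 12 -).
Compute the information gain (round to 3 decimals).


H(parent) = 0.4187. H(left) = 0.2668, H(right) = 0.7219. Weighted = (44/59)*0.2668 + (15/59)*0.7219 = 0.3825. IG = 0.4187 - 0.3825 = 0.0362, which rounds to 0.036.

0.036


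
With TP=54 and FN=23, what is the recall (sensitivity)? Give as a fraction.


Recall = TP / (TP + FN) = 54 / 77 = 54/77.

54/77


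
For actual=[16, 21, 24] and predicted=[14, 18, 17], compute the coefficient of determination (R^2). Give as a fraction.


Mean(y) = 61/3. SS_res = 62. SS_tot = 98/3. R^2 = 1 - 62/(98/3) = -44/49.

-44/49


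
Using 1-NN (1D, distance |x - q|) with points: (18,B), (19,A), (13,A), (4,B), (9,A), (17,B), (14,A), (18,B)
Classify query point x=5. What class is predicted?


Distances: |18-5|=13, |19-5|=14, |13-5|=8, |4-5|=1, |9-5|=4, |17-5|=12, |14-5|=9, |18-5|=13. 1 nearest: (4,B). Counts: {'B': 1}. Majority class: B.

B


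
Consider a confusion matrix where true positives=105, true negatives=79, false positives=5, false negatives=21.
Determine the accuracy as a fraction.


Accuracy = (TP + TN) / (TP + TN + FP + FN) = (105 + 79) / 210 = 92/105.

92/105


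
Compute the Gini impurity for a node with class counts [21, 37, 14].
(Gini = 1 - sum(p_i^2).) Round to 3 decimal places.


Total = 72. Proportions: 21/72, 37/72, 14/72. sum(p_i^2) = 0.3870. Gini = 1 - 0.3870 = 0.6130, which rounds to 0.613.

0.613


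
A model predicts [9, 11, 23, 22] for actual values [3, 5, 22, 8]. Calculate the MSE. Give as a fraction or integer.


MSE = (1/4) * ((3-9)^2=36 + (5-11)^2=36 + (22-23)^2=1 + (8-22)^2=196). Sum = 269. MSE = 269/4.

269/4


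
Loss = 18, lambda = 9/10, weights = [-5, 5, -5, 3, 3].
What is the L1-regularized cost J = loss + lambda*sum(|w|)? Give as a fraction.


L1 norm = sum(|w|) = 21. J = 18 + 9/10 * 21 = 369/10.

369/10


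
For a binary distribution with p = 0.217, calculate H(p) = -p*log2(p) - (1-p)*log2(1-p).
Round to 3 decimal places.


H = -0.217*log2(0.217) - 0.783*log2(0.783) = 0.755.

0.755


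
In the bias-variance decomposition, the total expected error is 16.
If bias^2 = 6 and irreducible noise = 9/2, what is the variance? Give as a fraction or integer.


Total error = bias^2 + variance + irreducible noise. So variance = 16 - 6 - 9/2 = 11/2.

11/2


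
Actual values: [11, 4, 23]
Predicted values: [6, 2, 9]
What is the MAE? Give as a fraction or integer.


MAE = (1/3) * (|11-6|=5 + |4-2|=2 + |23-9|=14). Sum = 21. MAE = 7.

7


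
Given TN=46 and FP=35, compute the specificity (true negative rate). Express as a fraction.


Specificity = TN / (TN + FP) = 46 / 81 = 46/81.

46/81


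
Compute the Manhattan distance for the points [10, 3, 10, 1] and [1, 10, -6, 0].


d = sum of absolute differences: |10-1|=9 + |3-10|=7 + |10--6|=16 + |1-0|=1 = 33.

33


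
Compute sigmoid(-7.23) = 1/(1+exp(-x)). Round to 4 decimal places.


sigma(-7.23) = 1/(1+e^(7.23)) = 1/(1+1380.222504) = 1/1381.222504 = 0.0007.

0.0007


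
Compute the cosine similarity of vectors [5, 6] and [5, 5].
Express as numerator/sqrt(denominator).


dot = 55. |a|^2 = 61, |b|^2 = 50. cos = 55/sqrt(3050).

55/sqrt(3050)


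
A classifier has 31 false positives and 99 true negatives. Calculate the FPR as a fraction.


FPR = FP / (FP + TN) = 31 / 130 = 31/130.

31/130


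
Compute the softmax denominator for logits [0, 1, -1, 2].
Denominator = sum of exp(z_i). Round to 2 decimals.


Denom = e^0=1.0000 + e^1=2.7183 + e^-1=0.3679 + e^2=7.3891. Sum = 11.4753, which rounds to 11.48.

11.48


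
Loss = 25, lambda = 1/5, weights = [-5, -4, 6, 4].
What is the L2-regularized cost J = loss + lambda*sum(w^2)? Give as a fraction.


L2 sq norm = sum(w^2) = 93. J = 25 + 1/5 * 93 = 218/5.

218/5


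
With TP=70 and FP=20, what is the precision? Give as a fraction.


Precision = TP / (TP + FP) = 70 / 90 = 7/9.

7/9


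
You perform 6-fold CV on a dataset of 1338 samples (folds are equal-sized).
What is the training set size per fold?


Each validation fold has 1338/6 = 223 samples. Training set = 1338 - 223 = 1115.

1115


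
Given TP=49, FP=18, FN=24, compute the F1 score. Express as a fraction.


Precision = 49/67 = 49/67. Recall = 49/73 = 49/73. F1 = 2*P*R/(P+R) = 7/10.

7/10


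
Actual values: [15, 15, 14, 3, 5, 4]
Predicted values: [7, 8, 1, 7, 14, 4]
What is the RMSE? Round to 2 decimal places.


MSE = 63.1667. RMSE = sqrt(63.1667) = 7.95.

7.95


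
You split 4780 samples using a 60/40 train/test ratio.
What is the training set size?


Test set = 4780 * 40% = 1912. Training set = 4780 - 1912 = 2868.

2868


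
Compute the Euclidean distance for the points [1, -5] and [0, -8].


d = sqrt(sum of squared differences). (1-0)^2=1, (-5--8)^2=9. Sum = 10.

sqrt(10)


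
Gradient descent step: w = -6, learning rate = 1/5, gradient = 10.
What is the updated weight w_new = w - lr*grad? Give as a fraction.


w_new = -6 - 1/5 * 10 = -6 - 2 = -8.

-8


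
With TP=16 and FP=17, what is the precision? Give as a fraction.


Precision = TP / (TP + FP) = 16 / 33 = 16/33.

16/33


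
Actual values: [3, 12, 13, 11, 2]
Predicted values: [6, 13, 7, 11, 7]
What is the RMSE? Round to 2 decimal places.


MSE = 14.2000. RMSE = sqrt(14.2000) = 3.77.

3.77


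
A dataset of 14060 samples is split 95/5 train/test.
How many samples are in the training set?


Test set = 14060 * 5% = 703. Training set = 14060 - 703 = 13357.

13357


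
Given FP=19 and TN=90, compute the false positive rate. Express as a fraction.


FPR = FP / (FP + TN) = 19 / 109 = 19/109.

19/109


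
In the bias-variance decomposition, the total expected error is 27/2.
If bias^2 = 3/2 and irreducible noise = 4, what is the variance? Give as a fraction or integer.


Total error = bias^2 + variance + irreducible noise. So variance = 27/2 - 3/2 - 4 = 8.

8


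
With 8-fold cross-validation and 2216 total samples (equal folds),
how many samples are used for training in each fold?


Each validation fold has 2216/8 = 277 samples. Training set = 2216 - 277 = 1939.

1939


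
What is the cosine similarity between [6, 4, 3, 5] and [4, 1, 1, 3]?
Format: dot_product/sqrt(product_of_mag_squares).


dot = 46. |a|^2 = 86, |b|^2 = 27. cos = 46/sqrt(2322).

46/sqrt(2322)


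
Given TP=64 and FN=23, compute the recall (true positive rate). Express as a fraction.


Recall = TP / (TP + FN) = 64 / 87 = 64/87.

64/87


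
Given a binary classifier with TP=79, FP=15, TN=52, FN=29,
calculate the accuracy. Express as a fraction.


Accuracy = (TP + TN) / (TP + TN + FP + FN) = (79 + 52) / 175 = 131/175.

131/175


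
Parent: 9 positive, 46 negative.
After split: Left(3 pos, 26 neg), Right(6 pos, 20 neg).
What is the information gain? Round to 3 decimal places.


H(parent) = 0.6429. H(left) = 0.4798, H(right) = 0.7793. Weighted = (29/55)*0.4798 + (26/55)*0.7793 = 0.6214. IG = 0.6429 - 0.6214 = 0.0215, which rounds to 0.022.

0.022


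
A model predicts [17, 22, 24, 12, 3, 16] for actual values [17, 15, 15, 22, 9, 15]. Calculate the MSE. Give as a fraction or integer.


MSE = (1/6) * ((17-17)^2=0 + (15-22)^2=49 + (15-24)^2=81 + (22-12)^2=100 + (9-3)^2=36 + (15-16)^2=1). Sum = 267. MSE = 89/2.

89/2


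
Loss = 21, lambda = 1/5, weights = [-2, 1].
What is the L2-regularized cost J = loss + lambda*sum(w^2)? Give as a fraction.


L2 sq norm = sum(w^2) = 5. J = 21 + 1/5 * 5 = 22.

22


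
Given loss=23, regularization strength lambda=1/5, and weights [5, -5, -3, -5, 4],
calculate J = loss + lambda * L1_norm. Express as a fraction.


L1 norm = sum(|w|) = 22. J = 23 + 1/5 * 22 = 137/5.

137/5


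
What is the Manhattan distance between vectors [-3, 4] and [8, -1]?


d = sum of absolute differences: |-3-8|=11 + |4--1|=5 = 16.

16


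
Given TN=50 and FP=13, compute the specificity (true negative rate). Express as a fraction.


Specificity = TN / (TN + FP) = 50 / 63 = 50/63.

50/63


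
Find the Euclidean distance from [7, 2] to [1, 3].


d = sqrt(sum of squared differences). (7-1)^2=36, (2-3)^2=1. Sum = 37.

sqrt(37)


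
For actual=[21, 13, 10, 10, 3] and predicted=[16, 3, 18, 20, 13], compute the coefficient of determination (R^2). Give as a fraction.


Mean(y) = 57/5. SS_res = 389. SS_tot = 846/5. R^2 = 1 - 389/(846/5) = -1099/846.

-1099/846


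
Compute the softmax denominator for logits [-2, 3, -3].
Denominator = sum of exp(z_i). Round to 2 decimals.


Denom = e^-2=0.1353 + e^3=20.0855 + e^-3=0.0498. Sum = 20.2706, which rounds to 20.27.

20.27


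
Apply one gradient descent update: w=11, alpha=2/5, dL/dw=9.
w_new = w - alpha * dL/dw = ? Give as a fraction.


w_new = 11 - 2/5 * 9 = 11 - 18/5 = 37/5.

37/5


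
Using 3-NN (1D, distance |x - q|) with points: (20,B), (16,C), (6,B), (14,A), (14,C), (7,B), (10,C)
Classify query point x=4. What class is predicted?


Distances: |20-4|=16, |16-4|=12, |6-4|=2, |14-4|=10, |14-4|=10, |7-4|=3, |10-4|=6. 3 nearest: (6,B), (7,B), (10,C). Counts: {'B': 2, 'C': 1}. Majority class: B.

B


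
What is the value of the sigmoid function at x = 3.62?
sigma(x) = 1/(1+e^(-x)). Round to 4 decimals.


sigma(3.62) = 1/(1+e^(-3.62)) = 1/(1+0.026783) = 1/1.026783 = 0.9739.

0.9739


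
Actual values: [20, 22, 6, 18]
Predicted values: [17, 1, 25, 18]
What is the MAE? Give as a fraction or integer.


MAE = (1/4) * (|20-17|=3 + |22-1|=21 + |6-25|=19 + |18-18|=0). Sum = 43. MAE = 43/4.

43/4


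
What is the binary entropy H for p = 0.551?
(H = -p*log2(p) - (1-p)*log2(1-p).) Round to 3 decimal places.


H = -0.551*log2(0.551) - 0.449*log2(0.449) = 0.992.

0.992


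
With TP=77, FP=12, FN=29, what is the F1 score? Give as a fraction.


Precision = 77/89 = 77/89. Recall = 77/106 = 77/106. F1 = 2*P*R/(P+R) = 154/195.

154/195


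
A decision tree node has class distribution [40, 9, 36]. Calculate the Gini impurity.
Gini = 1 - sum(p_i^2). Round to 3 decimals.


Total = 85. Proportions: 40/85, 9/85, 36/85. sum(p_i^2) = 0.4120. Gini = 1 - 0.4120 = 0.5880, which rounds to 0.588.

0.588


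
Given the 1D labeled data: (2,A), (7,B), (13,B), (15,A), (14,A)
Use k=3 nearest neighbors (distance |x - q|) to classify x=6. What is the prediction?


Distances: |2-6|=4, |7-6|=1, |13-6|=7, |15-6|=9, |14-6|=8. 3 nearest: (7,B), (2,A), (13,B). Counts: {'B': 2, 'A': 1}. Majority class: B.

B


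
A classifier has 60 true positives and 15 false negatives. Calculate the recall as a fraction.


Recall = TP / (TP + FN) = 60 / 75 = 4/5.

4/5


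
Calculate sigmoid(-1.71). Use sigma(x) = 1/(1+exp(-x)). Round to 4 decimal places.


sigma(-1.71) = 1/(1+e^(1.71)) = 1/(1+5.528961) = 1/6.528961 = 0.1532.

0.1532


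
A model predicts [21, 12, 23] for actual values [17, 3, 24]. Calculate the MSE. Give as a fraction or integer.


MSE = (1/3) * ((17-21)^2=16 + (3-12)^2=81 + (24-23)^2=1). Sum = 98. MSE = 98/3.

98/3


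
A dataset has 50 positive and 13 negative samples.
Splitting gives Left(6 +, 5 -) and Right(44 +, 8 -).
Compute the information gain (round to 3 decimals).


H(parent) = 0.7344. H(left) = 0.9940, H(right) = 0.6194. Weighted = (11/63)*0.9940 + (52/63)*0.6194 = 0.6848. IG = 0.7344 - 0.6848 = 0.0496, which rounds to 0.050.

0.050


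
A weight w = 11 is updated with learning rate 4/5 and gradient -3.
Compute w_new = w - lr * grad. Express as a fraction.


w_new = 11 - 4/5 * -3 = 11 - -12/5 = 67/5.

67/5


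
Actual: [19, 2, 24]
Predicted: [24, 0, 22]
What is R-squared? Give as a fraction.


Mean(y) = 15. SS_res = 33. SS_tot = 266. R^2 = 1 - 33/(266) = 233/266.

233/266


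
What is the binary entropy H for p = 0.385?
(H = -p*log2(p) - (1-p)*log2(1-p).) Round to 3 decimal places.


H = -0.385*log2(0.385) - 0.615*log2(0.615) = 0.961.

0.961


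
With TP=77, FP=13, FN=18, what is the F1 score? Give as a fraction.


Precision = 77/90 = 77/90. Recall = 77/95 = 77/95. F1 = 2*P*R/(P+R) = 154/185.

154/185


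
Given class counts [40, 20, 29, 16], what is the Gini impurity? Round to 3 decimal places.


Total = 105. Proportions: 40/105, 20/105, 29/105, 16/105. sum(p_i^2) = 0.2809. Gini = 1 - 0.2809 = 0.7191, which rounds to 0.719.

0.719


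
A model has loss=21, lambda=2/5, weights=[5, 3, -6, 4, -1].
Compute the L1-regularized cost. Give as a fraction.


L1 norm = sum(|w|) = 19. J = 21 + 2/5 * 19 = 143/5.

143/5


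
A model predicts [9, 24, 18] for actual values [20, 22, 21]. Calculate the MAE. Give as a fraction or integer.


MAE = (1/3) * (|20-9|=11 + |22-24|=2 + |21-18|=3). Sum = 16. MAE = 16/3.

16/3


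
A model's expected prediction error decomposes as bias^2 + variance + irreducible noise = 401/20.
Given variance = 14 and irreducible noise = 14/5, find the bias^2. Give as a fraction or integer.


Total error = bias^2 + variance + irreducible noise. So bias^2 = 401/20 - 14 - 14/5 = 13/4.

13/4


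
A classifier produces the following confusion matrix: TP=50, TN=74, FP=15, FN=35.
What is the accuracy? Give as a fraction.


Accuracy = (TP + TN) / (TP + TN + FP + FN) = (50 + 74) / 174 = 62/87.

62/87


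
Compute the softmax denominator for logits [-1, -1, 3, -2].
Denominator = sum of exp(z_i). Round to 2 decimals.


Denom = e^-1=0.3679 + e^-1=0.3679 + e^3=20.0855 + e^-2=0.1353. Sum = 20.9566, which rounds to 20.96.

20.96
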